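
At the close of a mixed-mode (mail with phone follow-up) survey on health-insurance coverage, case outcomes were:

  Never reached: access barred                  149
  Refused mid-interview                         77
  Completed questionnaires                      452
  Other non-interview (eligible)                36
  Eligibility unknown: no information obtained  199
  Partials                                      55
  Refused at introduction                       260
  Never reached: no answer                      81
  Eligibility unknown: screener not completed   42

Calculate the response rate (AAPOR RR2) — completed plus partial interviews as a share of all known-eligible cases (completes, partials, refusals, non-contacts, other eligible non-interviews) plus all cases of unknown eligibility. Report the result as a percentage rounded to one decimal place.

37.5%

Refused = 260 + 77 = 337
Non-contacts = 81 + 149 = 230
Undetermined eligibility = 42 + 199 = 241
Top: 452 + 55 = 507
Denom: 452 + 55 + 337 + 230 + 36 + 241 = 1351
RR2 = 507 / 1351 = 0.3753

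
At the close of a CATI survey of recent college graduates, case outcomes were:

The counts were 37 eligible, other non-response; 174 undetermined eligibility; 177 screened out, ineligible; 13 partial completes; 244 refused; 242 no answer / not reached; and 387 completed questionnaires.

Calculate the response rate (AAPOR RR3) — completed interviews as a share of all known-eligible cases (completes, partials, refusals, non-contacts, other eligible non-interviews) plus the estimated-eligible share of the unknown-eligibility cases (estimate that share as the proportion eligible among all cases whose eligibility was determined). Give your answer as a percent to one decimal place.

Numerator: 387
Known eligible: 387 + 13 + 244 + 242 + 37 = 923
e = 923 / (923 + 177) = 923 / 1100 = 0.8391
e × U: 0.8391 × 174 = 146.00
Denominator: 923 + 146.00 = 1069.00
RR3 = 387 / 1069.00 = 0.3620

36.2%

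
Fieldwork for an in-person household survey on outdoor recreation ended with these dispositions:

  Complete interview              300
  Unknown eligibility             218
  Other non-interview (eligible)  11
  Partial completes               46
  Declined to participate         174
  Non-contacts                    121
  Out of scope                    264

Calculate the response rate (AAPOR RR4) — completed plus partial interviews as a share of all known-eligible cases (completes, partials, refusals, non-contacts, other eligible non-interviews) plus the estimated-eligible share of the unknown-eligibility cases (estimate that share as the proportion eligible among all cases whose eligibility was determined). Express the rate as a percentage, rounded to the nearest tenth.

42.9%

Numerator → 300 + 46 = 346
Eligible (known) → 300 + 46 + 174 + 121 + 11 = 652
e = 652 / (652 + 264) = 652 / 916 = 0.7118
e × U → 0.7118 × 218 = 155.17
Denom → 652 + 155.17 = 807.17
RR4 = 346 / 807.17 = 0.4287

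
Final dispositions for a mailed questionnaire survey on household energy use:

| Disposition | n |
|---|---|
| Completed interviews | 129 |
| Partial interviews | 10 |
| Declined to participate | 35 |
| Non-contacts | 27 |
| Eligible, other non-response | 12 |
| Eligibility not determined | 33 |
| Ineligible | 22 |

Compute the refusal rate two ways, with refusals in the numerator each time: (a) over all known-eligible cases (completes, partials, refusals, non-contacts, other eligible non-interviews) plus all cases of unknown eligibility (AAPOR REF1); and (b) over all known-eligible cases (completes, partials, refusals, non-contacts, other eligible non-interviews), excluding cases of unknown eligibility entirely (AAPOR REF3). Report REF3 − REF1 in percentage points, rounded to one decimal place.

Top = 35
Denom = 129 + 10 + 35 + 27 + 12 + 33 = 246
REF1 = 35 / 246 = 0.1423
Denom = 129 + 10 + 35 + 27 + 12 = 213
REF3 = 35 / 213 = 0.1643
Difference = 16.43 − 14.23 = 2.20 percentage points

2.2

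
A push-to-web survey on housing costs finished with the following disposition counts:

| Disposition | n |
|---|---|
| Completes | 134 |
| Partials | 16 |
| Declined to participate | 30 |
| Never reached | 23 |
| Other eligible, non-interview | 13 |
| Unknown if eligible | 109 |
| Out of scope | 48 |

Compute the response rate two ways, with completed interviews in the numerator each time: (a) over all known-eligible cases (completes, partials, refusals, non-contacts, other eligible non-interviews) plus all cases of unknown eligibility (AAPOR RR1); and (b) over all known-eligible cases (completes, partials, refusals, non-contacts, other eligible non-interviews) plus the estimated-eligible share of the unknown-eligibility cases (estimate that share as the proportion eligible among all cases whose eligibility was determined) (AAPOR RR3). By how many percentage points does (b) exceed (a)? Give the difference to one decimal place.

Numerator → 134
Denominator → 134 + 16 + 30 + 23 + 13 + 109 = 325
RR1 = 134 / 325 = 0.4123
Determined eligible → 134 + 16 + 30 + 23 + 13 = 216
e = 216 / (216 + 48) = 216 / 264 = 0.8182
Eligible share of unknowns → 0.8182 × 109 = 89.18
Denominator → 216 + 89.18 = 305.18
RR3 = 134 / 305.18 = 0.4391
Difference = 43.91 − 41.23 = 2.68 percentage points

2.7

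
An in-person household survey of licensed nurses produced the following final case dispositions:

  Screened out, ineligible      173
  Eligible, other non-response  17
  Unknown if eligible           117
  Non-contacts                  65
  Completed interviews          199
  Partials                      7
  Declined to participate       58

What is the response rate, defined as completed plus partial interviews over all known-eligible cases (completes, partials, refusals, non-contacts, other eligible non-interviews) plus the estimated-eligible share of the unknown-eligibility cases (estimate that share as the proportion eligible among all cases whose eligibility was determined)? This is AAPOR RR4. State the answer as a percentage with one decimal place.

48.6%

Top → 199 + 7 = 206
Determined eligible → 199 + 7 + 58 + 65 + 17 = 346
e = 346 / (346 + 173) = 346 / 519 = 0.6667
e × U → 0.6667 × 117 = 78.00
Denominator → 346 + 78.00 = 424.00
RR4 = 206 / 424.00 = 0.4858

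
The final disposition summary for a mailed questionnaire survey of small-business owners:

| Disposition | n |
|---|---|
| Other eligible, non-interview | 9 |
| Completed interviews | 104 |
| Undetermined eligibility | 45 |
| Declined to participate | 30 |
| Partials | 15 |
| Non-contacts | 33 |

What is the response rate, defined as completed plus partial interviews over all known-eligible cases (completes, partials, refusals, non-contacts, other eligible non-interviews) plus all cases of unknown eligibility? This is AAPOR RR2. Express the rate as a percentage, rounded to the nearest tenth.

Top → 104 + 15 = 119
Denominator → 104 + 15 + 30 + 33 + 9 + 45 = 236
RR2 = 119 / 236 = 0.5042

50.4%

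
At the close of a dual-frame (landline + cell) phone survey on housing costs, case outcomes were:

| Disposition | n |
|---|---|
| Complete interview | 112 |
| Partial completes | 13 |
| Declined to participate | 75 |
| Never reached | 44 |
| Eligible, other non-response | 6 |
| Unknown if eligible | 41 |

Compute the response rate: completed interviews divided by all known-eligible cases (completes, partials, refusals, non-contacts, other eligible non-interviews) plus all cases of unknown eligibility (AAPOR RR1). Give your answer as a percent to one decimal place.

Num = 112
Denominator = 112 + 13 + 75 + 44 + 6 + 41 = 291
RR1 = 112 / 291 = 0.3849

38.5%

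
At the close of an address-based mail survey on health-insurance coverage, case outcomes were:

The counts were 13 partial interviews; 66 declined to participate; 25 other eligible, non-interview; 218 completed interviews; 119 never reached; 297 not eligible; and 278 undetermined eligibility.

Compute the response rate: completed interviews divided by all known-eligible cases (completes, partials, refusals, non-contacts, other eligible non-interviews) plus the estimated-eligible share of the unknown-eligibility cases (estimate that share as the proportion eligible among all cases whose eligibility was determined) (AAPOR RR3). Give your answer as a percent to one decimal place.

Top → 218
Determined eligible → 218 + 13 + 66 + 119 + 25 = 441
e = 441 / (441 + 297) = 441 / 738 = 0.5976
Eligible share of unknowns → 0.5976 × 278 = 166.13
Denominator → 441 + 166.13 = 607.13
RR3 = 218 / 607.13 = 0.3591

35.9%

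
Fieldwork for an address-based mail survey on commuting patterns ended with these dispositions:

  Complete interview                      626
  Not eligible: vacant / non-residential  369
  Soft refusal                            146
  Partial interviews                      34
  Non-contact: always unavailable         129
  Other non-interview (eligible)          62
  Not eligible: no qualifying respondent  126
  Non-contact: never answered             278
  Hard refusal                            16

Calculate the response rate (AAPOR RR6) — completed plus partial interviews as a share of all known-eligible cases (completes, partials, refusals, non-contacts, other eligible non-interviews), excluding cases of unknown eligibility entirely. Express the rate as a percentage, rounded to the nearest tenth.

51.1%

Refused = 16 + 146 = 162
No answer / not reached = 278 + 129 = 407
Out of scope = 126 + 369 = 495
Num = 626 + 34 = 660
Base = 626 + 34 + 162 + 407 + 62 = 1291
RR6 = 660 / 1291 = 0.5112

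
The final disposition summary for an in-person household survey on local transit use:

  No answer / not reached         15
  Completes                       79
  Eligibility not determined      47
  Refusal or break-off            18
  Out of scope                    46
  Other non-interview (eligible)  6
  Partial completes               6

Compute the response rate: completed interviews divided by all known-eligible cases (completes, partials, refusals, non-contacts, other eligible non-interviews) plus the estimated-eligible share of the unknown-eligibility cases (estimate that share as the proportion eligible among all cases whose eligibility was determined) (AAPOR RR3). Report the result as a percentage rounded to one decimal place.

49.9%

Numerator = 79
Determined eligible = 79 + 6 + 18 + 15 + 6 = 124
e = 124 / (124 + 46) = 124 / 170 = 0.7294
Eligible share of unknowns = 0.7294 × 47 = 34.28
Denom = 124 + 34.28 = 158.28
RR3 = 79 / 158.28 = 0.4991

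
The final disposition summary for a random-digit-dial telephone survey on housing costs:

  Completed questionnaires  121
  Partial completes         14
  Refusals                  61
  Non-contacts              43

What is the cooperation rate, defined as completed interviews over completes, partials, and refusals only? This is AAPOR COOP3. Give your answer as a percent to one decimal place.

Num: 121
Denom: 121 + 14 + 61 = 196
COOP3 = 121 / 196 = 0.6173

61.7%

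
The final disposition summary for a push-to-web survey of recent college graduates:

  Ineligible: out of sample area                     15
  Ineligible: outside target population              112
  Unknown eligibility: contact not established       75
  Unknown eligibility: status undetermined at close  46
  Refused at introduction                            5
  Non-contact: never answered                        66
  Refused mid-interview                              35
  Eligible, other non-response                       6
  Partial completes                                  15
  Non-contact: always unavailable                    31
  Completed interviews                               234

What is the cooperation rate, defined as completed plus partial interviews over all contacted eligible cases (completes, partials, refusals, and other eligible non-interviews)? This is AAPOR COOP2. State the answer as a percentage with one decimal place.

84.4%

Refusal or break-off = 5 + 35 = 40
Never reached = 66 + 31 = 97
Unknown if eligible = 75 + 46 = 121
Screened out, ineligible = 112 + 15 = 127
Num = 234 + 15 = 249
Denominator = 234 + 15 + 40 + 6 = 295
COOP2 = 249 / 295 = 0.8441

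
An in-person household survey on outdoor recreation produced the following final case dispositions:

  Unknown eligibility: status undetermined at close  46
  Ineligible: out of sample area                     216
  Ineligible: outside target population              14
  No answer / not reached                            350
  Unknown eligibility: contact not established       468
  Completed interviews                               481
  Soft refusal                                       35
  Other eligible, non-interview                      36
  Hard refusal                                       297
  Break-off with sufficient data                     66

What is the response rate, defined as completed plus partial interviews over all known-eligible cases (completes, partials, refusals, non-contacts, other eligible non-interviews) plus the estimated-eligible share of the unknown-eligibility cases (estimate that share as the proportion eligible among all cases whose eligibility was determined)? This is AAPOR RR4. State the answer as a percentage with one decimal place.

Declined to participate = 297 + 35 = 332
Eligibility not determined = 468 + 46 = 514
Not eligible = 14 + 216 = 230
Top → 481 + 66 = 547
Eligible (known) → 481 + 66 + 332 + 350 + 36 = 1265
e = 1265 / (1265 + 230) = 1265 / 1495 = 0.8462
Estimated eligible among unknowns → 0.8462 × 514 = 434.95
Denom → 1265 + 434.95 = 1699.95
RR4 = 547 / 1699.95 = 0.3218

32.2%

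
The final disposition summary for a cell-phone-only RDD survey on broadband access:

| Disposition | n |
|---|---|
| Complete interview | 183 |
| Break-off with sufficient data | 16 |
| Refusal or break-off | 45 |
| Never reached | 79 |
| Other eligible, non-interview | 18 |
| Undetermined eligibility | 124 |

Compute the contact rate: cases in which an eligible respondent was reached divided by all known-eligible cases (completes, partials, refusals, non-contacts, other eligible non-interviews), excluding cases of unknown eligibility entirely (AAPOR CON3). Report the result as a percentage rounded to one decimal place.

Numerator = 183 + 16 + 45 + 18 = 262
Denom = 183 + 16 + 45 + 79 + 18 = 341
CON3 = 262 / 341 = 0.7683

76.8%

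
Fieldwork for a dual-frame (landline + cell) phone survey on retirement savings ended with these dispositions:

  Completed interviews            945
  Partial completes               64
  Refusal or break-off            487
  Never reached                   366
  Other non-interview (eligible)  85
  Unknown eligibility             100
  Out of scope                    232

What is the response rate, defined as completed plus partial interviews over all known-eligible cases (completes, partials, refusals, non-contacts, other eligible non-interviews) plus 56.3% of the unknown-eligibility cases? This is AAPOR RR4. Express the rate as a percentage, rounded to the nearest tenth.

Num: 945 + 64 = 1009
Known eligible: 945 + 64 + 487 + 366 + 85 = 1947
Estimated eligible among unknowns: 0.5630 × 100 = 56.30
Base: 1947 + 56.30 = 2003.30
RR4 = 1009 / 2003.30 = 0.5037

50.4%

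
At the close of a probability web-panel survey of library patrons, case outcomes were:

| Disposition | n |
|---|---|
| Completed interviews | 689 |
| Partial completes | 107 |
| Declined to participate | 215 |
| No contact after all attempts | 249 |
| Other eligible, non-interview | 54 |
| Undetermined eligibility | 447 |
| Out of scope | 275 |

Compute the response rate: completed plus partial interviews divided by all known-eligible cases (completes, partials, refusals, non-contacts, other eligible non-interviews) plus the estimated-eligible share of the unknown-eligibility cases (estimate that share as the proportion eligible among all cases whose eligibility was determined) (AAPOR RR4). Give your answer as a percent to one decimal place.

Num → 689 + 107 = 796
Eligible (known) → 689 + 107 + 215 + 249 + 54 = 1314
e = 1314 / (1314 + 275) = 1314 / 1589 = 0.8269
e × U → 0.8269 × 447 = 369.62
Denominator → 1314 + 369.62 = 1683.62
RR4 = 796 / 1683.62 = 0.4728

47.3%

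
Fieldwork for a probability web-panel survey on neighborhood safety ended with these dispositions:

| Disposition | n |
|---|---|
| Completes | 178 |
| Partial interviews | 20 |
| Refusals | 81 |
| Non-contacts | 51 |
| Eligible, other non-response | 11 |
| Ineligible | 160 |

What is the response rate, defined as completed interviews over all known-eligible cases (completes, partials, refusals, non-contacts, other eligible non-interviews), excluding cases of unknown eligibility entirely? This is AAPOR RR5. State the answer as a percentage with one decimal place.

52.2%

Top → 178
Denom → 178 + 20 + 81 + 51 + 11 = 341
RR5 = 178 / 341 = 0.5220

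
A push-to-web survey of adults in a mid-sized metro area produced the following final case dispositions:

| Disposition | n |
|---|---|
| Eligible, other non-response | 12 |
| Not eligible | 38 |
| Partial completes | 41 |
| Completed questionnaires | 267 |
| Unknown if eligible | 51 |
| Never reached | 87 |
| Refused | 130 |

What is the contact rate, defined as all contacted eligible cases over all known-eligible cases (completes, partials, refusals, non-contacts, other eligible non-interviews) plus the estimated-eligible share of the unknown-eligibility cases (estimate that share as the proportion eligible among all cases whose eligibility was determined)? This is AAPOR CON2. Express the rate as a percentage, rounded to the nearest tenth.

Top: 267 + 41 + 130 + 12 = 450
Known eligible: 267 + 41 + 130 + 87 + 12 = 537
e = 537 / (537 + 38) = 537 / 575 = 0.9339
Eligible share of unknowns: 0.9339 × 51 = 47.63
Base: 537 + 47.63 = 584.63
CON2 = 450 / 584.63 = 0.7697

77.0%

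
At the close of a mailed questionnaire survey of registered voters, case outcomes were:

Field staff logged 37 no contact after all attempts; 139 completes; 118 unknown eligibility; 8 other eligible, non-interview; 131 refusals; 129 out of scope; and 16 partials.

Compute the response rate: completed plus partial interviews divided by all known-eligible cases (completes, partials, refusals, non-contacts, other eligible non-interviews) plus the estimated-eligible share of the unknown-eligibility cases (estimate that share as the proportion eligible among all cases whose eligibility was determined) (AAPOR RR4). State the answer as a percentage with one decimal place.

Num → 139 + 16 = 155
Determined eligible → 139 + 16 + 131 + 37 + 8 = 331
e = 331 / (331 + 129) = 331 / 460 = 0.7196
Eligible share of unknowns → 0.7196 × 118 = 84.91
Denom → 331 + 84.91 = 415.91
RR4 = 155 / 415.91 = 0.3727

37.3%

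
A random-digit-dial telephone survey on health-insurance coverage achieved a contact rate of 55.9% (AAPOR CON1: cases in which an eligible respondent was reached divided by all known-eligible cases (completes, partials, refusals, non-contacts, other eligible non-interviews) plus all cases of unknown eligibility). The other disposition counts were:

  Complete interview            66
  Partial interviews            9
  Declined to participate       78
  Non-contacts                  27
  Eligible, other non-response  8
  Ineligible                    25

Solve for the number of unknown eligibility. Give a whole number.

100

Numerator → 66 + 9 + 78 + 8 = 161
CON1 = 161 / D = 0.559
D = 161 / 0.559 = 288.0
Other denominator terms total 188
unknown eligibility = 288.0 − 188 ≈ 100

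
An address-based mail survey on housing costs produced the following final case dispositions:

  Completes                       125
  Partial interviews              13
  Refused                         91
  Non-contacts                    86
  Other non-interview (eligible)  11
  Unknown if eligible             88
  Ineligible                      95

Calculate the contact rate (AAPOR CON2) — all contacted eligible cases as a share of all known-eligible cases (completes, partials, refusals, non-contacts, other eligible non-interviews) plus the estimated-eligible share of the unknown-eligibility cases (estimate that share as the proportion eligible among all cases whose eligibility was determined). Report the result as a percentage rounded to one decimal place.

Num = 125 + 13 + 91 + 11 = 240
Determined eligible = 125 + 13 + 91 + 86 + 11 = 326
e = 326 / (326 + 95) = 326 / 421 = 0.7743
Eligible share of unknowns = 0.7743 × 88 = 68.14
Base = 326 + 68.14 = 394.14
CON2 = 240 / 394.14 = 0.6089

60.9%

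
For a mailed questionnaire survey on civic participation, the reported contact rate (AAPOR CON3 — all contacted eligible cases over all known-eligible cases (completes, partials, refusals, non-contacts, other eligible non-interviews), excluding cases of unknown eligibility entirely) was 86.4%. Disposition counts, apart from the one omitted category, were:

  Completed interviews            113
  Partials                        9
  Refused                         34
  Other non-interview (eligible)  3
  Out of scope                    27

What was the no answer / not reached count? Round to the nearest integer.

Numerator → 113 + 9 + 34 + 3 = 159
CON3 = 159 / D = 0.864
D = 159 / 0.864 = 184.0
Rest of base = 159
no answer / not reached = 184.0 − 159 ≈ 25

25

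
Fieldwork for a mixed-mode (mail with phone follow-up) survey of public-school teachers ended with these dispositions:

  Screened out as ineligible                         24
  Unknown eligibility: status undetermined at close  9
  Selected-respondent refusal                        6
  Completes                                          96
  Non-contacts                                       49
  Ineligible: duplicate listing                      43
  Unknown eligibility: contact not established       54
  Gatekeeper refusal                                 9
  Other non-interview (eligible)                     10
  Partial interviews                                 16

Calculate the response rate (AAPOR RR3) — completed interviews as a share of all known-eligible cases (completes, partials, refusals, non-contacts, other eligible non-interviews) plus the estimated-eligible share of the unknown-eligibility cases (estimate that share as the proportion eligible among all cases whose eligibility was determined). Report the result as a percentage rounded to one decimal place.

Refused = 9 + 6 = 15
Unknown if eligible = 54 + 9 = 63
Not eligible = 24 + 43 = 67
Num → 96
Known eligible → 96 + 16 + 15 + 49 + 10 = 186
e = 186 / (186 + 67) = 186 / 253 = 0.7352
e × U → 0.7352 × 63 = 46.32
Denom → 186 + 46.32 = 232.32
RR3 = 96 / 232.32 = 0.4132

41.3%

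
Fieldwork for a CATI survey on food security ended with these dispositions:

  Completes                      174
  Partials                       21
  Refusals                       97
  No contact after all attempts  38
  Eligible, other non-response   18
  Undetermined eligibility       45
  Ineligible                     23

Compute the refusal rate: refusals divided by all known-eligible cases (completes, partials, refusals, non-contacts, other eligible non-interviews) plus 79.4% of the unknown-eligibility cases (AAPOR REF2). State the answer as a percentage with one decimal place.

25.3%

Numerator = 97
Known eligible = 174 + 21 + 97 + 38 + 18 = 348
Estimated eligible among unknowns = 0.7940 × 45 = 35.73
Denominator = 348 + 35.73 = 383.73
REF2 = 97 / 383.73 = 0.2528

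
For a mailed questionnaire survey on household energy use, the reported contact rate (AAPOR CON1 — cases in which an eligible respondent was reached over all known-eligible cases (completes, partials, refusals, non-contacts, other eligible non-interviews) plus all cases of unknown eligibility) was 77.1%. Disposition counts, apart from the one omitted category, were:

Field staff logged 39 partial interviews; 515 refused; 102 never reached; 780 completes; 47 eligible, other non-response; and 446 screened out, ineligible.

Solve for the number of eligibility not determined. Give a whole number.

Top = 780 + 39 + 515 + 47 = 1381
CON1 = 1381 / D = 0.771
D = 1381 / 0.771 = 1791.2
Rest of base = 1483
eligibility not determined = 1791.2 − 1483 ≈ 308

308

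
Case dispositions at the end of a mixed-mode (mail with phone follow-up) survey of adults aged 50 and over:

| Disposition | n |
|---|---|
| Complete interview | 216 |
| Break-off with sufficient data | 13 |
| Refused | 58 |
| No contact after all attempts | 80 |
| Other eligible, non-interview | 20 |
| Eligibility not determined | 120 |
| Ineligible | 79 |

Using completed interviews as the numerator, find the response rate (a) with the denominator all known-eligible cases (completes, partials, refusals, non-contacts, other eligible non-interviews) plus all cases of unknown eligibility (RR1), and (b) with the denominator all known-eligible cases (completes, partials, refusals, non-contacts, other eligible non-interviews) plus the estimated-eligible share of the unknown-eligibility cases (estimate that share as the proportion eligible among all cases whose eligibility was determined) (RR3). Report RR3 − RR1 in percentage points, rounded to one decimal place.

Top → 216
Denominator → 216 + 13 + 58 + 80 + 20 + 120 = 507
RR1 = 216 / 507 = 0.4260
Known eligible → 216 + 13 + 58 + 80 + 20 = 387
e = 387 / (387 + 79) = 387 / 466 = 0.8305
Estimated eligible among unknowns → 0.8305 × 120 = 99.66
Denominator → 387 + 99.66 = 486.66
RR3 = 216 / 486.66 = 0.4438
Difference = 44.38 − 42.60 = 1.78 percentage points

1.8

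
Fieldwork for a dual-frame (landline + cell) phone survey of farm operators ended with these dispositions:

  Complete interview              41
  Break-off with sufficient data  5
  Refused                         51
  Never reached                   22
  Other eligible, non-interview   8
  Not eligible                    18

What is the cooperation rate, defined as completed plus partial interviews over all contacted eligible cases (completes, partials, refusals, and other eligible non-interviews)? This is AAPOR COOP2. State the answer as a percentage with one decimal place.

Num → 41 + 5 = 46
Denom → 41 + 5 + 51 + 8 = 105
COOP2 = 46 / 105 = 0.4381

43.8%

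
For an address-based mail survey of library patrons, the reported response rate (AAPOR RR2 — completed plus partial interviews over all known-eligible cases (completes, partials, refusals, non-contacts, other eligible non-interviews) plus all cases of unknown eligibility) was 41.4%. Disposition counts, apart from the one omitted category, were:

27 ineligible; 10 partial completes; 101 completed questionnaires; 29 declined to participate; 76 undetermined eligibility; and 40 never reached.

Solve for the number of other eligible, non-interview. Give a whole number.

12

Num = 101 + 10 = 111
RR2 = 111 / D = 0.414
D = 111 / 0.414 = 268.1
Other denominator terms total 256
other eligible, non-interview = 268.1 − 256 ≈ 12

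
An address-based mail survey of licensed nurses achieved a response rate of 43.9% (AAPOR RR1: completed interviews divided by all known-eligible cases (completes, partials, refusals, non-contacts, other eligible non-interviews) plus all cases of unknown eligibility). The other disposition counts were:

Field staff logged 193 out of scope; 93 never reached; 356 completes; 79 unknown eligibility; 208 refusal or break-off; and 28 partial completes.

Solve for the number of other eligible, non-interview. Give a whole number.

47

RR1 = 356 / D = 0.439
D = 356 / 0.439 = 810.9
Other denominator terms total 764
other eligible, non-interview = 810.9 − 764 ≈ 47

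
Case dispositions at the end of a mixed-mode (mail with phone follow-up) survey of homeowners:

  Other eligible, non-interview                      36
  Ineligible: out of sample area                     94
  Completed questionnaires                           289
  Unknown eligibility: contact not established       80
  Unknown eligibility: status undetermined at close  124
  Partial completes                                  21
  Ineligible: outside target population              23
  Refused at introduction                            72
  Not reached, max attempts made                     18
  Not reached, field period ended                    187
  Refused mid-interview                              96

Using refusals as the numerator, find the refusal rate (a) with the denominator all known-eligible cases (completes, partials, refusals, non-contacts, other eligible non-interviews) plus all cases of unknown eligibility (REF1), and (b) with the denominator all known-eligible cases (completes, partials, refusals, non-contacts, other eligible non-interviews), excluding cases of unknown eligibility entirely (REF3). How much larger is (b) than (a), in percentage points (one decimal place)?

Refusals = 72 + 96 = 168
No answer / not reached = 187 + 18 = 205
Eligibility not determined = 80 + 124 = 204
Ineligible = 23 + 94 = 117
Num: 168
Denom: 289 + 21 + 168 + 205 + 36 + 204 = 923
REF1 = 168 / 923 = 0.1820
Denom: 289 + 21 + 168 + 205 + 36 = 719
REF3 = 168 / 719 = 0.2337
Difference = 23.37 − 18.20 = 5.17 percentage points

5.2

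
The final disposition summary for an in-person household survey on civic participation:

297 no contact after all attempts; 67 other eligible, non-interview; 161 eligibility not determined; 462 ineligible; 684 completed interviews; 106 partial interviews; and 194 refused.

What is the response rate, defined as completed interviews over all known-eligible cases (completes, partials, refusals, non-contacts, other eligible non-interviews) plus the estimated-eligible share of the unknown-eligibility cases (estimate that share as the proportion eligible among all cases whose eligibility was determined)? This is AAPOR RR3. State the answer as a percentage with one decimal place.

Num = 684
Determined eligible = 684 + 106 + 194 + 297 + 67 = 1348
e = 1348 / (1348 + 462) = 1348 / 1810 = 0.7448
Eligible share of unknowns = 0.7448 × 161 = 119.91
Denominator = 1348 + 119.91 = 1467.91
RR3 = 684 / 1467.91 = 0.4660

46.6%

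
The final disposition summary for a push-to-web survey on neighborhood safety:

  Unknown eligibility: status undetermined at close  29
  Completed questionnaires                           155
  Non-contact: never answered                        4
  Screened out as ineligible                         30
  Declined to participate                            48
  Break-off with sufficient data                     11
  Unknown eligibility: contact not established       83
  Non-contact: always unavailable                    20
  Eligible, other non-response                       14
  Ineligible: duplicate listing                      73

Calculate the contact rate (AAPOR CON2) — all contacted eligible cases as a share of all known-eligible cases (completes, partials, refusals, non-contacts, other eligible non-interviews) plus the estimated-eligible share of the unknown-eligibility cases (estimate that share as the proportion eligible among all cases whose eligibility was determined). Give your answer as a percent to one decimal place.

68.8%

No contact after all attempts = 4 + 20 = 24
Unknown eligibility = 83 + 29 = 112
Ineligible = 30 + 73 = 103
Num → 155 + 11 + 48 + 14 = 228
Known eligible → 155 + 11 + 48 + 24 + 14 = 252
e = 252 / (252 + 103) = 252 / 355 = 0.7099
Eligible share of unknowns → 0.7099 × 112 = 79.51
Denom → 252 + 79.51 = 331.51
CON2 = 228 / 331.51 = 0.6878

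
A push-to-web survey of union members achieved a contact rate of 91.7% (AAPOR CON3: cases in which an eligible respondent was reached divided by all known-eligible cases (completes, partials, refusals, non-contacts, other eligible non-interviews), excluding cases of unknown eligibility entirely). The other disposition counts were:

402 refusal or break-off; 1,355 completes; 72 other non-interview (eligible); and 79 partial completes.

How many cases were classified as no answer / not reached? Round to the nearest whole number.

173

Numerator = 1355 + 79 + 402 + 72 = 1908
CON3 = 1908 / D = 0.917
D = 1908 / 0.917 = 2080.7
Remaining denominator categories sum to 1908
no answer / not reached = 2080.7 − 1908 ≈ 173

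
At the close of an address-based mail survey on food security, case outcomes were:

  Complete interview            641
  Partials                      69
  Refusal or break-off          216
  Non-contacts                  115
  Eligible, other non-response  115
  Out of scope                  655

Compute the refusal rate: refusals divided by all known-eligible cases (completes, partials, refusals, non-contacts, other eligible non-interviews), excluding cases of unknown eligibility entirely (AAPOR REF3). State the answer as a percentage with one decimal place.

18.7%

Top: 216
Denom: 641 + 69 + 216 + 115 + 115 = 1156
REF3 = 216 / 1156 = 0.1869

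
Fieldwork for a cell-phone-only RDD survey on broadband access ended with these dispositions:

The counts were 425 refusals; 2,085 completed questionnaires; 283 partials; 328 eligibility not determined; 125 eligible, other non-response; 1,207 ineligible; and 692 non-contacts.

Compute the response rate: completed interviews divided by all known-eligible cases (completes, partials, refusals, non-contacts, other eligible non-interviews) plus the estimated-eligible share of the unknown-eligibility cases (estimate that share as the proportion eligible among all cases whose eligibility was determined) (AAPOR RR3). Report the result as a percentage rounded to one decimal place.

Num: 2085
Determined eligible: 2085 + 283 + 425 + 692 + 125 = 3610
e = 3610 / (3610 + 1207) = 3610 / 4817 = 0.7494
Estimated eligible among unknowns: 0.7494 × 328 = 245.80
Base: 3610 + 245.80 = 3855.80
RR3 = 2085 / 3855.80 = 0.5407

54.1%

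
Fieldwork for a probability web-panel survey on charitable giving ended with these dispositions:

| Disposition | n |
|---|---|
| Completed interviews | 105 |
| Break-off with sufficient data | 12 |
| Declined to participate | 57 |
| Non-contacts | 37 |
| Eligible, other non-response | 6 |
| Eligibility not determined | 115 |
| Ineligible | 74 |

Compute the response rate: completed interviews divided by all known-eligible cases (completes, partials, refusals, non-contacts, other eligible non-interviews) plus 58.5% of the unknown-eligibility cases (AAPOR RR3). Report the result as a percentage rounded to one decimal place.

36.9%

Top → 105
Eligible (known) → 105 + 12 + 57 + 37 + 6 = 217
Eligible share of unknowns → 0.5850 × 115 = 67.27
Denom → 217 + 67.27 = 284.27
RR3 = 105 / 284.27 = 0.3694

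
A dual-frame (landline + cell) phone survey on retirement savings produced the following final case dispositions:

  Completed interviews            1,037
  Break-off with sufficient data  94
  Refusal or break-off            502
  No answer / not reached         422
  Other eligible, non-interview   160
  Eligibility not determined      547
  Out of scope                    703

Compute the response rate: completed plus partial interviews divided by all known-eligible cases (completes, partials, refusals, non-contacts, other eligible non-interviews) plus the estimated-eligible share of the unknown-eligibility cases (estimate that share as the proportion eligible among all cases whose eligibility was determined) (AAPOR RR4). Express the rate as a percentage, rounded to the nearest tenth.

Top: 1037 + 94 = 1131
Eligible (known): 1037 + 94 + 502 + 422 + 160 = 2215
e = 2215 / (2215 + 703) = 2215 / 2918 = 0.7591
e × U: 0.7591 × 547 = 415.23
Denom: 2215 + 415.23 = 2630.23
RR4 = 1131 / 2630.23 = 0.4300

43.0%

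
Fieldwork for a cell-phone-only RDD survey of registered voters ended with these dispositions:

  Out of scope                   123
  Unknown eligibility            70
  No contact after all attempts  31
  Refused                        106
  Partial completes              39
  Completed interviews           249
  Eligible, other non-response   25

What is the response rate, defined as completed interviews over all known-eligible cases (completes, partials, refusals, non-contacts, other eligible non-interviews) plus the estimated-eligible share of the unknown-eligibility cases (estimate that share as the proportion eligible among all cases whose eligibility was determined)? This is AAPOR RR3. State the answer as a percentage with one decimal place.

Num = 249
Determined eligible = 249 + 39 + 106 + 31 + 25 = 450
e = 450 / (450 + 123) = 450 / 573 = 0.7853
e × U = 0.7853 × 70 = 54.97
Denominator = 450 + 54.97 = 504.97
RR3 = 249 / 504.97 = 0.4931

49.3%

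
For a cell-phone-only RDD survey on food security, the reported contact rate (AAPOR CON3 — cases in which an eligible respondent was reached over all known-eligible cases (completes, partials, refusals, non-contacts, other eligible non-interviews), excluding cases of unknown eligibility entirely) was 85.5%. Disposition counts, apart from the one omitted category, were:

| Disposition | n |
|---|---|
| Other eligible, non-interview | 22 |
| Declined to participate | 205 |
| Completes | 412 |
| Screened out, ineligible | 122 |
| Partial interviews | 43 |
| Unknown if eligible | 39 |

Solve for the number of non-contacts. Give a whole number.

Numerator: 412 + 43 + 205 + 22 = 682
CON3 = 682 / D = 0.855
D = 682 / 0.855 = 797.7
Other denominator terms total 682
non-contacts = 797.7 − 682 ≈ 116

116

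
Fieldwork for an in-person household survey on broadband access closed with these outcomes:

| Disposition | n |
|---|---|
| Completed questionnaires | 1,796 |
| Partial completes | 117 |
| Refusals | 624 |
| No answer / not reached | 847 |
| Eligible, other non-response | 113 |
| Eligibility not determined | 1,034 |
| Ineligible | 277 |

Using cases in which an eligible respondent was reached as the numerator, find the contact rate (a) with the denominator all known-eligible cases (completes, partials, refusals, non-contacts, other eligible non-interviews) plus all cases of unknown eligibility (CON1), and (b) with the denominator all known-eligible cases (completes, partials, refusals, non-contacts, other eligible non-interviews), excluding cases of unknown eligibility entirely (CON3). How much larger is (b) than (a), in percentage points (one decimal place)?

Num: 1796 + 117 + 624 + 113 = 2650
Denom: 1796 + 117 + 624 + 847 + 113 + 1034 = 4531
CON1 = 2650 / 4531 = 0.5849
Denom: 1796 + 117 + 624 + 847 + 113 = 3497
CON3 = 2650 / 3497 = 0.7578
Difference = 75.78 − 58.49 = 17.29 percentage points

17.3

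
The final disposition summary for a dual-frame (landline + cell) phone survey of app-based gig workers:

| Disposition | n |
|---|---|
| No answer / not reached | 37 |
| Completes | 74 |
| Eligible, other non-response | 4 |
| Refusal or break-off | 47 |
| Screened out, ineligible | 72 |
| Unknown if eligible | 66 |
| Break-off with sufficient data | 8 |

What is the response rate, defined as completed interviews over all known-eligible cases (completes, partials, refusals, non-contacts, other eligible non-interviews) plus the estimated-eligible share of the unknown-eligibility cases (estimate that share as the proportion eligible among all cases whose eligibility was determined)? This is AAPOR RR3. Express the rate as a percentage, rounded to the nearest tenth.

Numerator → 74
Determined eligible → 74 + 8 + 47 + 37 + 4 = 170
e = 170 / (170 + 72) = 170 / 242 = 0.7025
e × U → 0.7025 × 66 = 46.37
Denom → 170 + 46.37 = 216.37
RR3 = 74 / 216.37 = 0.3420

34.2%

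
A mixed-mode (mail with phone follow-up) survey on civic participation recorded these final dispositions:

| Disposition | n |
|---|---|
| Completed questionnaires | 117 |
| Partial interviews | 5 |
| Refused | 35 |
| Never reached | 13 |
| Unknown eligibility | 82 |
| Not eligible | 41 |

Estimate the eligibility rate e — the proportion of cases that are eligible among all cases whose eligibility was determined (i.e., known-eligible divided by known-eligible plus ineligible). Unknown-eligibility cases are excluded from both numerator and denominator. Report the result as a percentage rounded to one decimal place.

Determined eligible: 117 + 5 + 35 + 13 = 170
e = 170 / (170 + 41) = 170 / 211 = 0.8057

80.6%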